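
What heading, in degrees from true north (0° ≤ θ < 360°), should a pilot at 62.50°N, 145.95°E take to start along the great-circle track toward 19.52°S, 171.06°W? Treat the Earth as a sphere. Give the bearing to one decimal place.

140.0°

Δλ = -171.06 − 145.95 = -317.01°; wrapped into (−180°, 180°]: 42.99°.
θ = atan2( sin Δλ · cos φ₂ , cos φ₁ · sin φ₂ − sin φ₁ · cos φ₂ · cos Δλ )
  = atan2(0.64268, -0.76582) = 139.996° → normalised to [0°, 360°): 139.996°.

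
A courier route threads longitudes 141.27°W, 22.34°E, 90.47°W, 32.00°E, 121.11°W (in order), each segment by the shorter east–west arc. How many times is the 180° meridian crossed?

Leg 1: -141.27° → +22.34°, shortest Δλ = 163.61° (east) — does not cross 180°.
Leg 2: +22.34° → -90.47°, shortest Δλ = -112.81° (west) — does not cross 180°.
Leg 3: -90.47° → +32.00°, shortest Δλ = 122.47° (east) — does not cross 180°.
Leg 4: +32.00° → -121.11°, shortest Δλ = -153.11° (west) — does not cross 180°.
Total crossings: 0.

0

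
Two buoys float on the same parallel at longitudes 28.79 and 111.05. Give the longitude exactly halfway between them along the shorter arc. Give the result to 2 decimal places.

Signed shortest Δλ from +28.79° to +111.05° is +82.26°.
Midpoint longitude = +28.79° + (+82.26°)/2 = +28.79° + 41.13° = +69.92°.

+69.92°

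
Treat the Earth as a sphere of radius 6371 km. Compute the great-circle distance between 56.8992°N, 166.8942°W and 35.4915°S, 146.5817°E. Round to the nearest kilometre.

11163 km

Δλ = 146.5817 − -166.8942 = 313.4759°; wrapped into (−180°, 180°]: -46.5241°.
Δφ = -35.4915 − 56.8992 = -92.3907°.
a = sin²(Δφ/2) + cos φ₁ · cos φ₂ · sin²(Δλ/2) = 0.590211.
c = 2·atan2(√a, √(1−a)) = 1.75221 rad → d = 6371·c ≈ 11163.34 km.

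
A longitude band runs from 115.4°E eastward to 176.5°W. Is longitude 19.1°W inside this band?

No

Band width going east from +115.4° to -176.5°: ((-176.5 − 115.4) mod 360) = 68.1°.
Offset of -19.1° east of the west edge: ((-19.1 − 115.4) mod 360) = 225.5°.
225.5° > 68.1° ⇒ outside.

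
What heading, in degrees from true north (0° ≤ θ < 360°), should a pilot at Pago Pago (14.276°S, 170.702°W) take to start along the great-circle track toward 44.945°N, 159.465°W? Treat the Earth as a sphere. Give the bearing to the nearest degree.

Δλ = -159.465 − -170.702 = 11.237°.
θ = atan2( sin Δλ · cos φ₂ , cos φ₁ · sin φ₂ − sin φ₁ · cos φ₂ · cos Δλ )
  = atan2(0.13792, 0.85580) = 9.155° → normalised to [0°, 360°): 9.155°.

9°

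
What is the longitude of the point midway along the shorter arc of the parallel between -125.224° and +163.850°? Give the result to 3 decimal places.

Signed shortest Δλ from -125.224° to +163.850° is -70.926°.
Midpoint longitude = -125.224° + (-70.926°)/2 = -125.224° − 35.463° = -160.687°.
(The naïve average (-125.224 + +163.850)/2 = 19.313° is on the wrong side of the globe.)

-160.687°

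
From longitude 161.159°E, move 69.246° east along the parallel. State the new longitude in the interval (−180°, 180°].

129.595°W

Start at +161.159°; shift +69.246° → +230.405°.
+230.405° lies outside (−180°, 180°]; subtract 360° → -129.595°.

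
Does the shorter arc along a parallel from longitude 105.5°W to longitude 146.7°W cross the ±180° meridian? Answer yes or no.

Signed shortest Δλ = ((-146.7 − -105.5 + 180) mod 360) − 180 = -41.2°.
Going west by 41.2° from -105.5° reaches -146.7° without touching 180°.

No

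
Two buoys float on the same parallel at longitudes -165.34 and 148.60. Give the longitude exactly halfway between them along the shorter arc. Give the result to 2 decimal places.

+171.63°

Signed shortest Δλ from -165.34° to +148.60° is -46.06°.
Midpoint longitude = -165.34° + (-46.06°)/2 = -165.34° − 23.03° = -188.37°.
Normalise into (−180°, 180°]: +171.63°.
(The naïve average (-165.34 + +148.60)/2 = -8.37° is on the wrong side of the globe.)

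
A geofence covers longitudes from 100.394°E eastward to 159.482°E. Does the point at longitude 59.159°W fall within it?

Band width going east from +100.394° to +159.482°: ((159.482 − 100.394) mod 360) = 59.088°.
Offset of -59.159° east of the west edge: ((-59.159 − 100.394) mod 360) = 200.447°.
200.447° > 59.088° ⇒ outside.

No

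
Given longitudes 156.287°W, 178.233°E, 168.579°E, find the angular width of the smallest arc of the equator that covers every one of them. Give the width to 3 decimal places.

Sort the longitudes: -156.287°, +168.579°, +178.233°.
Eastward gaps between consecutive values (wrapping around): 324.866°, 9.654°, 25.480°.
Largest gap = 324.866° ⇒ minimal covering band is its complement: 360° − 324.866° = 35.134°.
Band runs from +168.579° eastward to -156.287°, crossing the antimeridian.

35.134°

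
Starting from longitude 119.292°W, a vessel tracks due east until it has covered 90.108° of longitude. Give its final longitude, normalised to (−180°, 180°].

Start at -119.292°; shift +90.108° → -29.184°.
-29.184° already lies in (−180°, 180°].

29.184°W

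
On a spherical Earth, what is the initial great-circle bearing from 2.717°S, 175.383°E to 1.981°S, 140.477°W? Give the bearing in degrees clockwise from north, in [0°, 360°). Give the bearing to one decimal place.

90.0°

Δλ = -140.477 − 175.383 = -315.860°; wrapped into (−180°, 180°]: 44.140°.
θ = atan2( sin Δλ · cos φ₂ , cos φ₁ · sin φ₂ − sin φ₁ · cos φ₂ · cos Δλ )
  = atan2(0.69600, -0.00053) = 90.044° → normalised to [0°, 360°): 90.044°.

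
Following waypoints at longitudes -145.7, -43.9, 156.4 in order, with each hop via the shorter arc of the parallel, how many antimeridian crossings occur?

Leg 1: -145.7° → -43.9°, shortest Δλ = 101.8° (east) — does not cross 180°.
Leg 2: -43.9° → +156.4°, shortest Δλ = -159.7° (west) — crosses 180°.
Total crossings: 1.

1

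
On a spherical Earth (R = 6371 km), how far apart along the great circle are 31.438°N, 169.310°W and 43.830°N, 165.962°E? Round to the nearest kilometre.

Δλ = 165.962 − -169.310 = 335.272°; wrapped into (−180°, 180°]: -24.728°.
Δφ = 43.830 − 31.438 = 12.392°.
a = sin²(Δφ/2) + cos φ₁ · cos φ₂ · sin²(Δλ/2) = 0.039868.
c = 2·atan2(√a, √(1−a)) = 0.40204 rad → d = 6371·c ≈ 2561.42 km.

2561 km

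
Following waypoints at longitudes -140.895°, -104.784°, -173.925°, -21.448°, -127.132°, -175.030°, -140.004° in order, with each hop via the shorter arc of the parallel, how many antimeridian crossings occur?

Leg 1: -140.895° → -104.784°, shortest Δλ = 36.111° (east) — does not cross 180°.
Leg 2: -104.784° → -173.925°, shortest Δλ = -69.141° (west) — does not cross 180°.
Leg 3: -173.925° → -21.448°, shortest Δλ = 152.477° (east) — does not cross 180°.
Leg 4: -21.448° → -127.132°, shortest Δλ = -105.684° (west) — does not cross 180°.
Leg 5: -127.132° → -175.030°, shortest Δλ = -47.898° (west) — does not cross 180°.
Leg 6: -175.030° → -140.004°, shortest Δλ = 35.026° (east) — does not cross 180°.
Total crossings: 0.

0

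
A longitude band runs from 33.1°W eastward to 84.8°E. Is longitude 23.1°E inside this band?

Yes

Band width going east from -33.1° to +84.8°: ((84.8 − -33.1) mod 360) = 117.9°.
Offset of +23.1° east of the west edge: ((23.1 − -33.1) mod 360) = 56.2°.
56.2° ≤ 117.9° ⇒ inside.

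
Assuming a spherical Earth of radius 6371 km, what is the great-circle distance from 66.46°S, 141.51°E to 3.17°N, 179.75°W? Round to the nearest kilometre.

Δλ = -179.75 − 141.51 = -321.26°; wrapped into (−180°, 180°]: 38.74°.
Δφ = 3.17 − -66.46 = 69.63°.
a = sin²(Δφ/2) + cos φ₁ · cos φ₂ · sin²(Δλ/2) = 0.369826.
c = 2·atan2(√a, √(1−a)) = 1.30741 rad → d = 6371·c ≈ 8329.54 km.

8330 km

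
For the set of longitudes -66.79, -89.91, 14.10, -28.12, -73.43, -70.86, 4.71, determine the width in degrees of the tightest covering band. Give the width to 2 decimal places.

104.01°

Sort the longitudes: -89.91°, -73.43°, -70.86°, -66.79°, -28.12°, +4.71°, +14.10°.
Eastward gaps between consecutive values (wrapping around): 16.48°, 2.57°, 4.07°, 38.67°, 32.83°, 9.39°, 255.99°.
Largest gap = 255.99° ⇒ minimal covering band is its complement: 360° − 255.99° = 104.01°.
Band runs from -89.91° eastward to +14.10°.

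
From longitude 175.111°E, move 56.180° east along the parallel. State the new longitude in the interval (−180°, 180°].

Start at +175.111°; shift +56.180° → +231.291°.
+231.291° lies outside (−180°, 180°]; subtract 360° → -128.709°.

128.709°W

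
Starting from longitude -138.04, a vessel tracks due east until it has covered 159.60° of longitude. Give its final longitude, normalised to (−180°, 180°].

Start at -138.04°; shift +159.60° → +21.56°.
+21.56° already lies in (−180°, 180°].

+21.56°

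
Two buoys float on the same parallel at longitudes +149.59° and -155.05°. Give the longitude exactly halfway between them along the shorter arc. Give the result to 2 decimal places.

Signed shortest Δλ from +149.59° to -155.05° is +55.36°.
Midpoint longitude = +149.59° + (+55.36°)/2 = +149.59° + 27.68° = +177.27°.
(The naïve average (+149.59 + -155.05)/2 = -2.73° is on the wrong side of the globe.)

+177.27°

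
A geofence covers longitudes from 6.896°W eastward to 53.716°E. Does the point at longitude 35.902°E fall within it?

Band width going east from -6.896° to +53.716°: ((53.716 − -6.896) mod 360) = 60.612°.
Offset of +35.902° east of the west edge: ((35.902 − -6.896) mod 360) = 42.798°.
42.798° ≤ 60.612° ⇒ inside.

Yes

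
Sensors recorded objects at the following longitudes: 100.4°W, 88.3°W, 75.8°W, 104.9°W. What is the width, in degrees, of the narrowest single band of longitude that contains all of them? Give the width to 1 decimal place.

Sort the longitudes: -104.9°, -100.4°, -88.3°, -75.8°.
Eastward gaps between consecutive values (wrapping around): 4.5°, 12.1°, 12.5°, 330.9°.
Largest gap = 330.9° ⇒ minimal covering band is its complement: 360° − 330.9° = 29.1°.
Band runs from -104.9° eastward to -75.8°.

29.1°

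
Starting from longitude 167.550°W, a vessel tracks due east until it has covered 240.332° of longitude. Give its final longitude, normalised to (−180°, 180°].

72.782°E

Start at -167.550°; shift +240.332° → +72.782°.
+72.782° already lies in (−180°, 180°].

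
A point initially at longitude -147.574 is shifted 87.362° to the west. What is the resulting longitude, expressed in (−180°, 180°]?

Start at -147.574°; shift −87.362° → -234.936°.
-234.936° lies outside (−180°, 180°]; add 360° → +125.064°.

+125.064°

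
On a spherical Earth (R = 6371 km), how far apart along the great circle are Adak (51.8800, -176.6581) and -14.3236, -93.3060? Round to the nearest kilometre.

10809 km

Δλ = -93.3060 − -176.6581 = 83.3521°.
Δφ = -14.3236 − 51.8800 = -66.2036°.
a = sin²(Δφ/2) + cos φ₁ · cos φ₂ · sin²(Δλ/2) = 0.562695.
c = 2·atan2(√a, √(1−a)) = 1.69652 rad → d = 6371·c ≈ 10808.51 km.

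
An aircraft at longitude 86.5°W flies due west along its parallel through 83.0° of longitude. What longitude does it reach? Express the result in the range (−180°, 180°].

Start at -86.5°; shift −83.0° → -169.5°.
-169.5° already lies in (−180°, 180°].

169.5°W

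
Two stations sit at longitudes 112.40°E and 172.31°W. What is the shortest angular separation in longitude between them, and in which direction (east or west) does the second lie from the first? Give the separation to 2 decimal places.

75.29° east

Raw difference: -172.31 − 112.40 = -284.71°.
Normalise into (−180°, 180°]: -284.71° + 360° = 75.29°.
Positive ⇒ the second point lies to the east; separation 75.29°.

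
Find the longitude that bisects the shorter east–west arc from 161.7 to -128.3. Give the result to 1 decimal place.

Signed shortest Δλ from +161.7° to -128.3° is +70.0°.
Midpoint longitude = +161.7° + (+70.0°)/2 = +161.7° + 35.0° = +196.7°.
Normalise into (−180°, 180°]: -163.3°.
(The naïve average (+161.7 + -128.3)/2 = 16.7° is on the wrong side of the globe.)

-163.3°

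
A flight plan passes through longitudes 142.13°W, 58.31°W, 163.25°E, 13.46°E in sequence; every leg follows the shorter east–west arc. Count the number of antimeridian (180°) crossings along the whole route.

1

Leg 1: -142.13° → -58.31°, shortest Δλ = 83.82° (east) — does not cross 180°.
Leg 2: -58.31° → +163.25°, shortest Δλ = -138.44° (west) — crosses 180°.
Leg 3: +163.25° → +13.46°, shortest Δλ = -149.79° (west) — does not cross 180°.
Total crossings: 1.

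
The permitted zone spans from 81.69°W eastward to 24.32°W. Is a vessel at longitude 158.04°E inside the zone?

Band width going east from -81.69° to -24.32°: ((-24.32 − -81.69) mod 360) = 57.37°.
Offset of +158.04° east of the west edge: ((158.04 − -81.69) mod 360) = 239.73°.
239.73° > 57.37° ⇒ outside.

No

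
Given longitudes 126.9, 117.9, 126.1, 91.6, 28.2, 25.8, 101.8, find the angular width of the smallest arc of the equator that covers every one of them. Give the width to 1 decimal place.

101.1°

Sort the longitudes: +25.8°, +28.2°, +91.6°, +101.8°, +117.9°, +126.1°, +126.9°.
Eastward gaps between consecutive values (wrapping around): 2.4°, 63.4°, 10.2°, 16.1°, 8.2°, 0.8°, 258.9°.
Largest gap = 258.9° ⇒ minimal covering band is its complement: 360° − 258.9° = 101.1°.
Band runs from +25.8° eastward to +126.9°.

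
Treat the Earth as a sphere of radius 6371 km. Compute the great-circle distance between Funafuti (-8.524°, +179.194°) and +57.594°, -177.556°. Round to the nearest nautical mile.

Δλ = -177.556 − 179.194 = -356.750°; wrapped into (−180°, 180°]: 3.250°.
Δφ = 57.594 − -8.524 = 66.118°.
a = sin²(Δφ/2) + cos φ₁ · cos φ₂ · sin²(Δλ/2) = 0.297999.
c = 2·atan2(√a, √(1−a)) = 1.15491 rad → d = 6371·c ≈ 7357.92 km ≈ 3972.96 nmi.

3973 nmi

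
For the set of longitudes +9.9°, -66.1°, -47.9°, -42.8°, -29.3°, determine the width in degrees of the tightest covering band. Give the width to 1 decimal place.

76.0°

Sort the longitudes: -66.1°, -47.9°, -42.8°, -29.3°, +9.9°.
Eastward gaps between consecutive values (wrapping around): 18.2°, 5.1°, 13.5°, 39.2°, 284.0°.
Largest gap = 284.0° ⇒ minimal covering band is its complement: 360° − 284.0° = 76.0°.
Band runs from -66.1° eastward to +9.9°.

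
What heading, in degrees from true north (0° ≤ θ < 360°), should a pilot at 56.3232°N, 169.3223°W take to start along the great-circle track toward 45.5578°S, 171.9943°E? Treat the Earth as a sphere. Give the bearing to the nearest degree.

Δλ = 171.9943 − -169.3223 = 341.3166°; wrapped into (−180°, 180°]: -18.6834°.
θ = atan2( sin Δλ · cos φ₂ , cos φ₁ · sin φ₂ − sin φ₁ · cos φ₂ · cos Δλ )
  = atan2(-0.22430, -0.94787) = -166.687° → normalised to [0°, 360°): 193.313°.

193°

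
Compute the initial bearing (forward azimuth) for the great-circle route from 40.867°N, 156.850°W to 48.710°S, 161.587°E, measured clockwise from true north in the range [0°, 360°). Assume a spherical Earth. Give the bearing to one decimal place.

Δλ = 161.587 − -156.850 = 318.437°; wrapped into (−180°, 180°]: -41.563°.
θ = atan2( sin Δλ · cos φ₂ , cos φ₁ · sin φ₂ − sin φ₁ · cos φ₂ · cos Δλ )
  = atan2(-0.43779, -0.89127) = -153.840° → normalised to [0°, 360°): 206.160°.

206.2°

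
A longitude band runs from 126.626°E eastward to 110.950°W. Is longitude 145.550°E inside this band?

Yes

Band width going east from +126.626° to -110.950°: ((-110.950 − 126.626) mod 360) = 122.424°.
Offset of +145.550° east of the west edge: ((145.550 − 126.626) mod 360) = 18.924°.
18.924° ≤ 122.424° ⇒ inside.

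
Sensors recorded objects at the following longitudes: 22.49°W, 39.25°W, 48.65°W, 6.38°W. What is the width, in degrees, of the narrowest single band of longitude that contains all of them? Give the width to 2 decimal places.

42.27°

Sort the longitudes: -48.65°, -39.25°, -22.49°, -6.38°.
Eastward gaps between consecutive values (wrapping around): 9.40°, 16.76°, 16.11°, 317.73°.
Largest gap = 317.73° ⇒ minimal covering band is its complement: 360° − 317.73° = 42.27°.
Band runs from -48.65° eastward to -6.38°.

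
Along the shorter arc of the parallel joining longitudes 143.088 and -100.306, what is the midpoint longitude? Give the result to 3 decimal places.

Signed shortest Δλ from +143.088° to -100.306° is +116.606°.
Midpoint longitude = +143.088° + (+116.606°)/2 = +143.088° + 58.303° = +201.391°.
Normalise into (−180°, 180°]: -158.609°.
(The naïve average (+143.088 + -100.306)/2 = 21.391° is on the wrong side of the globe.)

-158.609°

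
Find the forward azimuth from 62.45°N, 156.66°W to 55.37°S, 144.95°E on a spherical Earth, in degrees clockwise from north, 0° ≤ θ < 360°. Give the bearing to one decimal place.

Δλ = 144.95 − -156.66 = 301.61°; wrapped into (−180°, 180°]: -58.39°.
θ = atan2( sin Δλ · cos φ₂ , cos φ₁ · sin φ₂ − sin φ₁ · cos φ₂ · cos Δλ )
  = atan2(-0.48396, -0.64466) = -143.103° → normalised to [0°, 360°): 216.897°.

216.9°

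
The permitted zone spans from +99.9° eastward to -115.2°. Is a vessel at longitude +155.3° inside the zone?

Band width going east from +99.9° to -115.2°: ((-115.2 − 99.9) mod 360) = 144.9°.
Offset of +155.3° east of the west edge: ((155.3 − 99.9) mod 360) = 55.4°.
55.4° ≤ 144.9° ⇒ inside.

Yes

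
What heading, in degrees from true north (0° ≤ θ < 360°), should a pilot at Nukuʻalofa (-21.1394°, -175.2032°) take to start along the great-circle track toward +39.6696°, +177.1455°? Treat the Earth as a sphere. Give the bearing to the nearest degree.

Δλ = 177.1455 − -175.2032 = 352.3487°; wrapped into (−180°, 180°]: -7.6513°.
θ = atan2( sin Δλ · cos φ₂ , cos φ₁ · sin φ₂ − sin φ₁ · cos φ₂ · cos Δλ )
  = atan2(-0.10249, 0.87053) = -6.714° → normalised to [0°, 360°): 353.286°.

353°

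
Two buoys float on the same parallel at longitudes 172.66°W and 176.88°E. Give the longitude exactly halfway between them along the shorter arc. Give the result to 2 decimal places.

Signed shortest Δλ from -172.66° to +176.88° is -10.46°.
Midpoint longitude = -172.66° + (-10.46°)/2 = -172.66° − 5.23° = -177.89°.
(The naïve average (-172.66 + +176.88)/2 = 2.11° is on the wrong side of the globe.)

177.89°W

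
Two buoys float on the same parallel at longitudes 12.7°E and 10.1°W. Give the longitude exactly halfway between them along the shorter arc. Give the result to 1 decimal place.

1.3°E

Signed shortest Δλ from +12.7° to -10.1° is -22.8°.
Midpoint longitude = +12.7° + (-22.8°)/2 = +12.7° − 11.4° = +1.3°.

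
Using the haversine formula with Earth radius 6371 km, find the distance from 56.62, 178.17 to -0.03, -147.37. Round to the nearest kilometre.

Δλ = -147.37 − 178.17 = -325.54°; wrapped into (−180°, 180°]: 34.46°.
Δφ = -0.03 − 56.62 = -56.65°.
a = sin²(Δφ/2) + cos φ₁ · cos φ₂ · sin²(Δλ/2) = 0.273397.
c = 2·atan2(√a, √(1−a)) = 1.10044 rad → d = 6371·c ≈ 7010.89 km.

7011 km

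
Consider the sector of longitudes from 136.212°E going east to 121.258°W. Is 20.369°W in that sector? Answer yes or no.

No

Band width going east from +136.212° to -121.258°: ((-121.258 − 136.212) mod 360) = 102.530°.
Offset of -20.369° east of the west edge: ((-20.369 − 136.212) mod 360) = 203.419°.
203.419° > 102.530° ⇒ outside.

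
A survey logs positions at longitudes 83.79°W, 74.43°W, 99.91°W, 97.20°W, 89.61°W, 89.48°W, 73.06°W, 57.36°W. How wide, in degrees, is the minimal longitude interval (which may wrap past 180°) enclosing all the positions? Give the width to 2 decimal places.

Sort the longitudes: -99.91°, -97.20°, -89.61°, -89.48°, -83.79°, -74.43°, -73.06°, -57.36°.
Eastward gaps between consecutive values (wrapping around): 2.71°, 7.59°, 0.13°, 5.69°, 9.36°, 1.37°, 15.70°, 317.45°.
Largest gap = 317.45° ⇒ minimal covering band is its complement: 360° − 317.45° = 42.55°.
Band runs from -99.91° eastward to -57.36°.

42.55°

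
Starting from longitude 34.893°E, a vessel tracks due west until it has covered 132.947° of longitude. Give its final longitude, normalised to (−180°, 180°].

98.054°W

Start at +34.893°; shift −132.947° → -98.054°.
-98.054° already lies in (−180°, 180°].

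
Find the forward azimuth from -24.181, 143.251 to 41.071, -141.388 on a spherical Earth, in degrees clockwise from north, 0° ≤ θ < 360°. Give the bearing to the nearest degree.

Δλ = -141.388 − 143.251 = -284.639°; wrapped into (−180°, 180°]: 75.361°.
θ = atan2( sin Δλ · cos φ₂ , cos φ₁ · sin φ₂ − sin φ₁ · cos φ₂ · cos Δλ )
  = atan2(0.72942, 0.67739) = 47.118° → normalised to [0°, 360°): 47.118°.

47°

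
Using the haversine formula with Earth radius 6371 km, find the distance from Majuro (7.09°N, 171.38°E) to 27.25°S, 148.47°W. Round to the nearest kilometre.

Δλ = -148.47 − 171.38 = -319.85°; wrapped into (−180°, 180°]: 40.15°.
Δφ = -27.25 − 7.09 = -34.34°.
a = sin²(Δφ/2) + cos φ₁ · cos φ₂ · sin²(Δλ/2) = 0.191091.
c = 2·atan2(√a, √(1−a)) = 0.90483 rad → d = 6371·c ≈ 5764.68 km.

5765 km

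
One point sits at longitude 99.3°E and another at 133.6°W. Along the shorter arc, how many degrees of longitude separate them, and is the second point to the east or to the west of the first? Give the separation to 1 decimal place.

Raw difference: -133.6 − 99.3 = -232.9°.
Normalise into (−180°, 180°]: -232.9° + 360° = 127.1°.
Positive ⇒ the second point lies to the east; separation 127.1°.

127.1° east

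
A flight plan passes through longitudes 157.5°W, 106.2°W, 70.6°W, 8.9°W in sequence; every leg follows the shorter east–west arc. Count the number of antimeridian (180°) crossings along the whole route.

0

Leg 1: -157.5° → -106.2°, shortest Δλ = 51.3° (east) — does not cross 180°.
Leg 2: -106.2° → -70.6°, shortest Δλ = 35.6° (east) — does not cross 180°.
Leg 3: -70.6° → -8.9°, shortest Δλ = 61.7° (east) — does not cross 180°.
Total crossings: 0.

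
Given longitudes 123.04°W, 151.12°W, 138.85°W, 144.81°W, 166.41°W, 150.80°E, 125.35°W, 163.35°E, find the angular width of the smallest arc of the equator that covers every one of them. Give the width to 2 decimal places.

86.16°

Sort the longitudes: -166.41°, -151.12°, -144.81°, -138.85°, -125.35°, -123.04°, +150.80°, +163.35°.
Eastward gaps between consecutive values (wrapping around): 15.29°, 6.31°, 5.96°, 13.50°, 2.31°, 273.84°, 12.55°, 30.24°.
Largest gap = 273.84° ⇒ minimal covering band is its complement: 360° − 273.84° = 86.16°.
Band runs from +150.80° eastward to -123.04°, crossing the antimeridian.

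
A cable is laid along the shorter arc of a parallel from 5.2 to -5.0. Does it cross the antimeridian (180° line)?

No

Signed shortest Δλ = ((-5.0 − 5.2 + 180) mod 360) − 180 = -10.2°.
Going west by 10.2° from +5.2° reaches -5.0° without touching 180°.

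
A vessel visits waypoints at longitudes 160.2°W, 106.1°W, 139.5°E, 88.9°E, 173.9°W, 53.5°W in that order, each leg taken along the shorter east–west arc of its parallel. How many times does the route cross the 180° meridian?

Leg 1: -160.2° → -106.1°, shortest Δλ = 54.1° (east) — does not cross 180°.
Leg 2: -106.1° → +139.5°, shortest Δλ = -114.4° (west) — crosses 180°.
Leg 3: +139.5° → +88.9°, shortest Δλ = -50.6° (west) — does not cross 180°.
Leg 4: +88.9° → -173.9°, shortest Δλ = 97.2° (east) — crosses 180°.
Leg 5: -173.9° → -53.5°, shortest Δλ = 120.4° (east) — does not cross 180°.
Total crossings: 2.

2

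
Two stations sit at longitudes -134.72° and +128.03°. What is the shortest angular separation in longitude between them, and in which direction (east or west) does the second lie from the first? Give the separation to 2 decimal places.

97.25° west

Raw difference: 128.03 − -134.72 = 262.75°.
Normalise into (−180°, 180°]: 262.75° − 360° = -97.25°.
Negative ⇒ the second point lies to the west; separation 97.25°.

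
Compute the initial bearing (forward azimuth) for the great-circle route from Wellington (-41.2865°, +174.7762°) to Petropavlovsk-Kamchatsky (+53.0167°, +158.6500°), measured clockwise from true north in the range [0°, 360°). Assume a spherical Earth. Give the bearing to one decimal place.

350.3°

Δλ = 158.6500 − 174.7762 = -16.1262°.
θ = atan2( sin Δλ · cos φ₂ , cos φ₁ · sin φ₂ − sin φ₁ · cos φ₂ · cos Δλ )
  = atan2(-0.16709, 0.98156) = -9.661° → normalised to [0°, 360°): 350.339°.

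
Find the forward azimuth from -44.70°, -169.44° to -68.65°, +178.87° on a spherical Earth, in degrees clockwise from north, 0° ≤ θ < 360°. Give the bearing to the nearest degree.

Δλ = 178.87 − -169.44 = 348.31°; wrapped into (−180°, 180°]: -11.69°.
θ = atan2( sin Δλ · cos φ₂ , cos φ₁ · sin φ₂ − sin φ₁ · cos φ₂ · cos Δλ )
  = atan2(-0.07377, -0.41125) = -169.831° → normalised to [0°, 360°): 190.169°.

190°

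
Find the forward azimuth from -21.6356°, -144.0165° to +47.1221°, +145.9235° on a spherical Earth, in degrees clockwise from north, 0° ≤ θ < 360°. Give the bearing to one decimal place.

320.2°

Δλ = 145.9235 − -144.0165 = 289.9400°; wrapped into (−180°, 180°]: -70.0600°.
θ = atan2( sin Δλ · cos φ₂ , cos φ₁ · sin φ₂ − sin φ₁ · cos φ₂ · cos Δλ )
  = atan2(-0.63965, 0.76674) = -39.836° → normalised to [0°, 360°): 320.164°.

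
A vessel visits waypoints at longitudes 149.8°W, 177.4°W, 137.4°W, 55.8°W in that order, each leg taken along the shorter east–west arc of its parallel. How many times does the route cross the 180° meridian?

Leg 1: -149.8° → -177.4°, shortest Δλ = -27.6° (west) — does not cross 180°.
Leg 2: -177.4° → -137.4°, shortest Δλ = 40.0° (east) — does not cross 180°.
Leg 3: -137.4° → -55.8°, shortest Δλ = 81.6° (east) — does not cross 180°.
Total crossings: 0.

0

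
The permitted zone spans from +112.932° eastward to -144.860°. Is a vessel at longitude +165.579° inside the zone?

Yes

Band width going east from +112.932° to -144.860°: ((-144.860 − 112.932) mod 360) = 102.208°.
Offset of +165.579° east of the west edge: ((165.579 − 112.932) mod 360) = 52.647°.
52.647° ≤ 102.208° ⇒ inside.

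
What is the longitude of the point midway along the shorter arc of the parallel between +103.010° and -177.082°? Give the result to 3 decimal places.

+142.964°

Signed shortest Δλ from +103.010° to -177.082° is +79.908°.
Midpoint longitude = +103.010° + (+79.908°)/2 = +103.010° + 39.954° = +142.964°.
(The naïve average (+103.010 + -177.082)/2 = -37.036° is on the wrong side of the globe.)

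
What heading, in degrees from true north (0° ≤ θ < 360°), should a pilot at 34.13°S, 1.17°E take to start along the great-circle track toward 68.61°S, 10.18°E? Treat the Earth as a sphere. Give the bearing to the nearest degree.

Δλ = 10.18 − 1.17 = 9.01°.
θ = atan2( sin Δλ · cos φ₂ , cos φ₁ · sin φ₂ − sin φ₁ · cos φ₂ · cos Δλ )
  = atan2(0.05712, -0.56864) = 174.264° → normalised to [0°, 360°): 174.264°.

174°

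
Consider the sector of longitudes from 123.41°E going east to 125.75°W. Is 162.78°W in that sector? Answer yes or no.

Band width going east from +123.41° to -125.75°: ((-125.75 − 123.41) mod 360) = 110.84°.
Offset of -162.78° east of the west edge: ((-162.78 − 123.41) mod 360) = 73.81°.
73.81° ≤ 110.84° ⇒ inside.

Yes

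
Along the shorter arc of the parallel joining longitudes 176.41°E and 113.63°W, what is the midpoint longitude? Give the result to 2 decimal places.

Signed shortest Δλ from +176.41° to -113.63° is +69.96°.
Midpoint longitude = +176.41° + (+69.96°)/2 = +176.41° + 34.98° = +211.39°.
Normalise into (−180°, 180°]: -148.61°.
(The naïve average (+176.41 + -113.63)/2 = 31.39° is on the wrong side of the globe.)

148.61°W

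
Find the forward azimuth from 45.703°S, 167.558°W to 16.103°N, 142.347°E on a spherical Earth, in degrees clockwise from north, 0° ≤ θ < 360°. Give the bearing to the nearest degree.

311°

Δλ = 142.347 − -167.558 = 309.905°; wrapped into (−180°, 180°]: -50.095°.
θ = atan2( sin Δλ · cos φ₂ , cos φ₁ · sin φ₂ − sin φ₁ · cos φ₂ · cos Δλ )
  = atan2(-0.73701, 0.63484) = -49.259° → normalised to [0°, 360°): 310.741°.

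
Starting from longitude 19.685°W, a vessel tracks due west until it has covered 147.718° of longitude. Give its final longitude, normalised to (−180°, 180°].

167.403°W

Start at -19.685°; shift −147.718° → -167.403°.
-167.403° already lies in (−180°, 180°].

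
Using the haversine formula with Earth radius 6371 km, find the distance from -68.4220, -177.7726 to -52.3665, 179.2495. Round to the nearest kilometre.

Δλ = 179.2495 − -177.7726 = 357.0221°; wrapped into (−180°, 180°]: -2.9779°.
Δφ = -52.3665 − -68.4220 = 16.0555°.
a = sin²(Δφ/2) + cos φ₁ · cos φ₂ · sin²(Δλ/2) = 0.019654.
c = 2·atan2(√a, √(1−a)) = 0.28132 rad → d = 6371·c ≈ 1792.26 km.

1792 km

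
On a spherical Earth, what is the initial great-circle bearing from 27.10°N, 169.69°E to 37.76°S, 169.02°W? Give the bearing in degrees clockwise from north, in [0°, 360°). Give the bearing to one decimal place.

161.9°

Δλ = -169.02 − 169.69 = -338.71°; wrapped into (−180°, 180°]: 21.29°.
θ = atan2( sin Δλ · cos φ₂ , cos φ₁ · sin φ₂ − sin φ₁ · cos φ₂ · cos Δλ )
  = atan2(0.28705, -0.88069) = 161.947° → normalised to [0°, 360°): 161.947°.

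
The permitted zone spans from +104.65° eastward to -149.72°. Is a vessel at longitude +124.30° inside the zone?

Yes

Band width going east from +104.65° to -149.72°: ((-149.72 − 104.65) mod 360) = 105.63°.
Offset of +124.30° east of the west edge: ((124.30 − 104.65) mod 360) = 19.65°.
19.65° ≤ 105.63° ⇒ inside.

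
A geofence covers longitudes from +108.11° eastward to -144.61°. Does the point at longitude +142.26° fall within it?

Band width going east from +108.11° to -144.61°: ((-144.61 − 108.11) mod 360) = 107.28°.
Offset of +142.26° east of the west edge: ((142.26 − 108.11) mod 360) = 34.15°.
34.15° ≤ 107.28° ⇒ inside.

Yes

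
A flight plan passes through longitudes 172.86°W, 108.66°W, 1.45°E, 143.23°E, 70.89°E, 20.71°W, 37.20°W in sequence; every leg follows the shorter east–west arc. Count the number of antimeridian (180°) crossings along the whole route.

Leg 1: -172.86° → -108.66°, shortest Δλ = 64.2° (east) — does not cross 180°.
Leg 2: -108.66° → +1.45°, shortest Δλ = 110.11° (east) — does not cross 180°.
Leg 3: +1.45° → +143.23°, shortest Δλ = 141.78° (east) — does not cross 180°.
Leg 4: +143.23° → +70.89°, shortest Δλ = -72.34° (west) — does not cross 180°.
Leg 5: +70.89° → -20.71°, shortest Δλ = -91.6° (west) — does not cross 180°.
Leg 6: -20.71° → -37.20°, shortest Δλ = -16.49° (west) — does not cross 180°.
Total crossings: 0.

0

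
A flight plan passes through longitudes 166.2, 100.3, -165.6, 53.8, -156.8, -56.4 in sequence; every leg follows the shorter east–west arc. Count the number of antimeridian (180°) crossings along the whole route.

Leg 1: +166.2° → +100.3°, shortest Δλ = -65.9° (west) — does not cross 180°.
Leg 2: +100.3° → -165.6°, shortest Δλ = 94.1° (east) — crosses 180°.
Leg 3: -165.6° → +53.8°, shortest Δλ = -140.6° (west) — crosses 180°.
Leg 4: +53.8° → -156.8°, shortest Δλ = 149.4° (east) — crosses 180°.
Leg 5: -156.8° → -56.4°, shortest Δλ = 100.4° (east) — does not cross 180°.
Total crossings: 3.

3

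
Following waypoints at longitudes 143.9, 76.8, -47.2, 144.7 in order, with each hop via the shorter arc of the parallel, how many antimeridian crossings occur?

Leg 1: +143.9° → +76.8°, shortest Δλ = -67.1° (west) — does not cross 180°.
Leg 2: +76.8° → -47.2°, shortest Δλ = -124.0° (west) — does not cross 180°.
Leg 3: -47.2° → +144.7°, shortest Δλ = -168.1° (west) — crosses 180°.
Total crossings: 1.

1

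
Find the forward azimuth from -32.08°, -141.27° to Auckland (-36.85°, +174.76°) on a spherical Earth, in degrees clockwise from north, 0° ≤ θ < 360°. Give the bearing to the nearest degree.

Δλ = 174.76 − -141.27 = 316.03°; wrapped into (−180°, 180°]: -43.97°.
θ = atan2( sin Δλ · cos φ₂ , cos φ₁ · sin φ₂ − sin φ₁ · cos φ₂ · cos Δλ )
  = atan2(-0.55557, -0.20228) = -110.006° → normalised to [0°, 360°): 249.994°.

250°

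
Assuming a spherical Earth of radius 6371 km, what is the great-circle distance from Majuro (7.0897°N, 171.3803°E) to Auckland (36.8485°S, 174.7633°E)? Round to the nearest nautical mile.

2645 nmi

Δλ = 174.7633 − 171.3803 = 3.3830°.
Δφ = -36.8485 − 7.0897 = -43.9382°.
a = sin²(Δφ/2) + cos φ₁ · cos φ₂ · sin²(Δλ/2) = 0.140648.
c = 2·atan2(√a, √(1−a)) = 0.76886 rad → d = 6371·c ≈ 4898.40 km ≈ 2644.92 nmi.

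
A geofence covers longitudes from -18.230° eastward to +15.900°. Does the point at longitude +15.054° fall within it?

Band width going east from -18.230° to +15.900°: ((15.900 − -18.230) mod 360) = 34.130°.
Offset of +15.054° east of the west edge: ((15.054 − -18.230) mod 360) = 33.284°.
33.284° ≤ 34.130° ⇒ inside.

Yes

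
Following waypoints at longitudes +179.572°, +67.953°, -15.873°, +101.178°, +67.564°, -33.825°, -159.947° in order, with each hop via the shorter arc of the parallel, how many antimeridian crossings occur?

0

Leg 1: +179.572° → +67.953°, shortest Δλ = -111.619° (west) — does not cross 180°.
Leg 2: +67.953° → -15.873°, shortest Δλ = -83.826° (west) — does not cross 180°.
Leg 3: -15.873° → +101.178°, shortest Δλ = 117.051° (east) — does not cross 180°.
Leg 4: +101.178° → +67.564°, shortest Δλ = -33.614° (west) — does not cross 180°.
Leg 5: +67.564° → -33.825°, shortest Δλ = -101.389° (west) — does not cross 180°.
Leg 6: -33.825° → -159.947°, shortest Δλ = -126.122° (west) — does not cross 180°.
Total crossings: 0.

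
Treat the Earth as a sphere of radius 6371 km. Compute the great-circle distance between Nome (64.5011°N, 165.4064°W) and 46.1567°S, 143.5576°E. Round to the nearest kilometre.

Δλ = 143.5576 − -165.4064 = 308.9640°; wrapped into (−180°, 180°]: -51.0360°.
Δφ = -46.1567 − 64.5011 = -110.6578°.
a = sin²(Δφ/2) + cos φ₁ · cos φ₂ · sin²(Δλ/2) = 0.731734.
c = 2·atan2(√a, √(1−a)) = 2.05270 rad → d = 6371·c ≈ 13077.76 km.

13078 km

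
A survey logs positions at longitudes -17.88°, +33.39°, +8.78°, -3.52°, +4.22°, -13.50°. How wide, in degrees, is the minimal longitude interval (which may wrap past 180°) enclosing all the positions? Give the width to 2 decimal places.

51.27°

Sort the longitudes: -17.88°, -13.50°, -3.52°, +4.22°, +8.78°, +33.39°.
Eastward gaps between consecutive values (wrapping around): 4.38°, 9.98°, 7.74°, 4.56°, 24.61°, 308.73°.
Largest gap = 308.73° ⇒ minimal covering band is its complement: 360° − 308.73° = 51.27°.
Band runs from -17.88° eastward to +33.39°.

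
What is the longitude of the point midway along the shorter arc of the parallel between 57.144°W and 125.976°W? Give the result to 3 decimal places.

Signed shortest Δλ from -57.144° to -125.976° is -68.832°.
Midpoint longitude = -57.144° + (-68.832°)/2 = -57.144° − 34.416° = -91.560°.

91.560°W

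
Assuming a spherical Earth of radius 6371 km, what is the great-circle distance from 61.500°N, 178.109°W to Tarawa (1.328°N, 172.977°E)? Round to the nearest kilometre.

Δλ = 172.977 − -178.109 = 351.086°; wrapped into (−180°, 180°]: -8.914°.
Δφ = 1.328 − 61.500 = -60.172°.
a = sin²(Δφ/2) + cos φ₁ · cos φ₂ · sin²(Δλ/2) = 0.254182.
c = 2·atan2(√a, √(1−a)) = 1.05683 rad → d = 6371·c ≈ 6733.05 km.

6733 km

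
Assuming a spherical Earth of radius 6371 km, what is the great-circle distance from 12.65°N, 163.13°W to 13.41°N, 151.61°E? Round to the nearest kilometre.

4897 km

Δλ = 151.61 − -163.13 = 314.74°; wrapped into (−180°, 180°]: -45.26°.
Δφ = 13.41 − 12.65 = 0.76°.
a = sin²(Δφ/2) + cos φ₁ · cos φ₂ · sin²(Δλ/2) = 0.140566.
c = 2·atan2(√a, √(1−a)) = 0.76862 rad → d = 6371·c ≈ 4896.90 km.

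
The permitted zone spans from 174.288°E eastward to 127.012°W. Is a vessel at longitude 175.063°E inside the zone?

Yes

Band width going east from +174.288° to -127.012°: ((-127.012 − 174.288) mod 360) = 58.700°.
Offset of +175.063° east of the west edge: ((175.063 − 174.288) mod 360) = 0.775°.
0.775° ≤ 58.700° ⇒ inside.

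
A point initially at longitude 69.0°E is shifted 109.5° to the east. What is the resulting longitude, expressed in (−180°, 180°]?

178.5°E

Start at +69.0°; shift +109.5° → +178.5°.
+178.5° already lies in (−180°, 180°].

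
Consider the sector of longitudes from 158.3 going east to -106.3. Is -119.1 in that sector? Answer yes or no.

Band width going east from +158.3° to -106.3°: ((-106.3 − 158.3) mod 360) = 95.4°.
Offset of -119.1° east of the west edge: ((-119.1 − 158.3) mod 360) = 82.6°.
82.6° ≤ 95.4° ⇒ inside.

Yes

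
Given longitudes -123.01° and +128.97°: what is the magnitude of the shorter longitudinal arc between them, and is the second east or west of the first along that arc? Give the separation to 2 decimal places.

108.02° west

Raw difference: 128.97 − -123.01 = 251.98°.
Normalise into (−180°, 180°]: 251.98° − 360° = -108.02°.
Negative ⇒ the second point lies to the west; separation 108.02°.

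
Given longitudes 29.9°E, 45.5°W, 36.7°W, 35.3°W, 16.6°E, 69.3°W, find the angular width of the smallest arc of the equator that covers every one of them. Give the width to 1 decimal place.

99.2°

Sort the longitudes: -69.3°, -45.5°, -36.7°, -35.3°, +16.6°, +29.9°.
Eastward gaps between consecutive values (wrapping around): 23.8°, 8.8°, 1.4°, 51.9°, 13.3°, 260.8°.
Largest gap = 260.8° ⇒ minimal covering band is its complement: 360° − 260.8° = 99.2°.
Band runs from -69.3° eastward to +29.9°.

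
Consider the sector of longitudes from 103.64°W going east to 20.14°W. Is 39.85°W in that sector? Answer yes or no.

Yes

Band width going east from -103.64° to -20.14°: ((-20.14 − -103.64) mod 360) = 83.50°.
Offset of -39.85° east of the west edge: ((-39.85 − -103.64) mod 360) = 63.79°.
63.79° ≤ 83.50° ⇒ inside.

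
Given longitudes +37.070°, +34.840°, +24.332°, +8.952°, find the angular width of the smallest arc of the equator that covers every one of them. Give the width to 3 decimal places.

Sort the longitudes: +8.952°, +24.332°, +34.840°, +37.070°.
Eastward gaps between consecutive values (wrapping around): 15.380°, 10.508°, 2.230°, 331.882°.
Largest gap = 331.882° ⇒ minimal covering band is its complement: 360° − 331.882° = 28.118°.
Band runs from +8.952° eastward to +37.070°.

28.118°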